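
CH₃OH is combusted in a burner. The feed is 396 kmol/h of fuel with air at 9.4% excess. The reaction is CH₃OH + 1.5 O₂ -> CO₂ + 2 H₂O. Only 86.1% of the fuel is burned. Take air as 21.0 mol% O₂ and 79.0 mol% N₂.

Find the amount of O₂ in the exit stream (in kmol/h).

138 kmol/h

Stoichiometric O₂ = 1.5 × 396 = 594 kmol/h; O₂ fed = 594 × 1.094 = 649.8 kmol/h.
N₂ fed = 649.8 × 79/21 = 2445 kmol/h.
Fuel reacted = 0.861 × 396 → ξ = 341 kmol/h.
Outlet (n = n₀ + ν ξ):
  CH₃OH: 396 − 1(341) = 55.04
  O₂: 649.8 − 1.5(341) = 138.4
  N₂: 2445 (inert)
  CO₂: 0 + 1(341) = 341
  H₂O: 0 + 2(341) = 681.9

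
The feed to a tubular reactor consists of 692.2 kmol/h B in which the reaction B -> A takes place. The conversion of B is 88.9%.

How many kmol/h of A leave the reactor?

B reacted = 0.889 × 692.2 = 615.4 kmol/h; ν_B = −1, so ξ = 615.4/1 = 615.4 kmol/h.
Outlet amounts (n = n₀ + ν ξ):
  B: 692.2 − 1(615.4) = 76.83
  A: 0 + 1(615.4) = 615.4

615 kmol/h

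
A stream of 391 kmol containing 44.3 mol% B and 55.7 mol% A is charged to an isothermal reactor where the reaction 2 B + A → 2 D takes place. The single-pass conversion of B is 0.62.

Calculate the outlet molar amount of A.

B reacted = 0.62 × 173.2 = 107.4 kmol; ν_B = −2, so ξ = 107.4/2 = 53.7 kmol.
Outlet amounts (n = n₀ + ν ξ):
  B: 173.2 − 2(53.7) = 65.82
  A: 217.8 − 1(53.7) = 164.1
  D: 0 + 2(53.7) = 107.4

164 kmol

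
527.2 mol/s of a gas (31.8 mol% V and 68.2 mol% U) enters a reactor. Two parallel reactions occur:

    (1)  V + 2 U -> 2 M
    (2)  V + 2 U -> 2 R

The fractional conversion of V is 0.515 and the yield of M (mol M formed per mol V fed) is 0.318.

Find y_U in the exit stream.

0.424

Yield of M: 2ξ₁ / 167.6 = 0.318 → ξ₁ = 26.66 mol/s.
Conversion of V: 1ξ₁ + 1ξ₂ = 0.515 × 167.6 = 86.34 → ξ₂ = 59.68 mol/s.
Outlet amounts (n = n₀ + Σ ν·ξ):
  V: 167.6 − 1(26.66) − 1(59.68) = 81.31
  U: 359.6 − 2(26.66) − 2(59.68) = 186.9
  M: 0 + 2(26.66) = 53.31
  R: 0 + 2(59.68) = 119.4
Total out = 440.9 mol/s; y_U = 186.9 / 440.9 = 0.4239.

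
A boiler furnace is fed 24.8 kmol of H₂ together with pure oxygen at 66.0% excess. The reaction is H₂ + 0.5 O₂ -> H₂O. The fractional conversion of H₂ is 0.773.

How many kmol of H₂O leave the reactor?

19.2 kmol

Stoichiometric O₂ = 0.5 × 24.8 = 12.4 kmol; O₂ fed = 12.4 × 1.660 = 20.58 kmol.
Fuel reacted = 0.773 × 24.8 → ξ = 19.17 kmol.
Outlet (n = n₀ + ν ξ):
  H₂: 24.8 − 1(19.17) = 5.63
  O₂: 20.58 − 0.5(19.17) = 11
  H₂O: 0 + 1(19.17) = 19.17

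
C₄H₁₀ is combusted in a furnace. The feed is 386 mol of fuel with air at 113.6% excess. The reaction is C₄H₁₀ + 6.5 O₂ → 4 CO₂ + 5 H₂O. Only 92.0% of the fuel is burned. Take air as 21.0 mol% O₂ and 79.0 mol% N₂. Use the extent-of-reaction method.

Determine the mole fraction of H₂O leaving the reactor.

Stoichiometric O₂ = 6.5 × 386 = 2509 mol; O₂ fed = 2509 × 2.136 = 5359 mol.
N₂ fed = 5359 × 79/21 = 20160 mol.
Fuel reacted = 0.92 × 386 → ξ = 355.1 mol.
Outlet (n = n₀ + ν ξ):
  C₄H₁₀: 386 − 1(355.1) = 30.88
  O₂: 5359 − 6.5(355.1) = 3051
  N₂: 20160 (inert)
  CO₂: 0 + 4(355.1) = 1420
  H₂O: 0 + 5(355.1) = 1776
Total out = 26440 mol; y_H₂O = 1776 / 26440 = 0.06716.

0.0672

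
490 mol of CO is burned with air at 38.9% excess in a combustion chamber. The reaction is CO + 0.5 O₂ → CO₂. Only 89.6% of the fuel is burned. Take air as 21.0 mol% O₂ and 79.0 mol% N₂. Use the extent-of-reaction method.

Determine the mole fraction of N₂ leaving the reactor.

0.677

Stoichiometric O₂ = 0.5 × 490 = 245 mol; O₂ fed = 245 × 1.389 = 340.3 mol.
N₂ fed = 340.3 × 79/21 = 1280 mol.
Fuel reacted = 0.896 × 490 → ξ = 439 mol.
Outlet (n = n₀ + ν ξ):
  CO: 490 − 1(439) = 50.96
  O₂: 340.3 − 0.5(439) = 120.8
  N₂: 1280 (inert)
  CO₂: 0 + 1(439) = 439
Total out = 1891 mol; y_N₂ = 1280 / 1891 = 0.677.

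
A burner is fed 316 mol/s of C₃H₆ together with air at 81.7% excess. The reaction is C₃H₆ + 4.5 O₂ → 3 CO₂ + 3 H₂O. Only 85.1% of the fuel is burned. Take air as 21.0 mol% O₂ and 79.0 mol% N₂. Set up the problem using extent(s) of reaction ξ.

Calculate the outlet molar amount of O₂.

1370 mol/s

Stoichiometric O₂ = 4.5 × 316 = 1422 mol/s; O₂ fed = 1422 × 1.817 = 2584 mol/s.
N₂ fed = 2584 × 79/21 = 9720 mol/s.
Fuel reacted = 0.851 × 316 → ξ = 268.9 mol/s.
Outlet (n = n₀ + ν ξ):
  C₃H₆: 316 − 1(268.9) = 47.08
  O₂: 2584 − 4.5(268.9) = 1374
  N₂: 9720 (inert)
  CO₂: 0 + 3(268.9) = 806.7
  H₂O: 0 + 3(268.9) = 806.7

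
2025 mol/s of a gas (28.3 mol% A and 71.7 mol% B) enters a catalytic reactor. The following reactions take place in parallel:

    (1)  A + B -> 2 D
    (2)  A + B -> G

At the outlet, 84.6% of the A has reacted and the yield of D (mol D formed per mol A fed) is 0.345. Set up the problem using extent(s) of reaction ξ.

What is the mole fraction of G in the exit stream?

0.235

Yield of D: 2ξ₁ / 573.1 = 0.345 → ξ₁ = 98.86 mol/s.
Conversion of A: 1ξ₁ + 1ξ₂ = 0.846 × 573.1 = 484.8 → ξ₂ = 386 mol/s.
Outlet amounts (n = n₀ + Σ ν·ξ):
  A: 573.1 − 1(98.86) − 1(386) = 88.25
  B: 1452 − 1(98.86) − 1(386) = 967.1
  D: 0 + 2(98.86) = 197.7
  G: 0 + 1(386) = 386
Total out = 1639 mol/s; y_G = 386 / 1639 = 0.2355.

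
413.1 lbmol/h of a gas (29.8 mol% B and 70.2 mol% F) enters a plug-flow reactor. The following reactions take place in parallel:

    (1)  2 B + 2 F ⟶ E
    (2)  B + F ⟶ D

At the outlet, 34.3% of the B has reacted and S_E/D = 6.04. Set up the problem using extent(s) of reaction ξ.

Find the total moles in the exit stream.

351 lbmol/h

Conversion of B: B consumed = 0.343 × 123.1 = 42.22 lbmol/h = 2ξ₁ + 1ξ₂.
Selectivity: 1ξ₁ / (1ξ₂) = 6.04 → ξ₁ = 6.04 ξ₂.
Substitute: (2·6.04 + 1) ξ₂ = 42.22 → ξ₂ = 3.228 lbmol/h, ξ₁ = 19.5 lbmol/h.
Outlet amounts (n = n₀ + Σ ν·ξ):
  B: 123.1 − 2(19.5) − 1(3.228) = 80.88
  F: 290 − 2(19.5) − 1(3.228) = 247.8
  E: 0 + 1(19.5) = 19.5
  D: 0 + 1(3.228) = 3.228
Total out = 80.88 + 247.8 + 19.5 + 3.228 = 351.4 lbmol/h.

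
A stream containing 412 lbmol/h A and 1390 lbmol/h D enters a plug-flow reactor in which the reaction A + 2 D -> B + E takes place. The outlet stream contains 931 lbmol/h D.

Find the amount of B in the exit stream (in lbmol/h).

For D: n = n₀ − 2ξ → 931 = 1390 − 2ξ, giving ξ = 229.5 lbmol/h.
Outlet amounts (n = n₀ + ν ξ):
  A: 412 − 1(229.5) = 182.5
  D: 1390 − 2(229.5) = 931
  B: 0 + 1(229.5) = 229.5
  E: 0 + 1(229.5) = 229.5

230 lbmol/h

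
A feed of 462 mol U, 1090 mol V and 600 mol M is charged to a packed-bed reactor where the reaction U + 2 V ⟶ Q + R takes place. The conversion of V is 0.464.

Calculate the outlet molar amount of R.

253 mol

V reacted = 0.464 × 1090 = 505.8 mol; ν_V = −2, so ξ = 505.8/2 = 252.9 mol.
Outlet amounts (n = n₀ + ν ξ):
  U: 462 − 1(252.9) = 209.1
  V: 1090 − 2(252.9) = 584.2
  Q: 0 + 1(252.9) = 252.9
  R: 0 + 1(252.9) = 252.9
  M: 600 (inert)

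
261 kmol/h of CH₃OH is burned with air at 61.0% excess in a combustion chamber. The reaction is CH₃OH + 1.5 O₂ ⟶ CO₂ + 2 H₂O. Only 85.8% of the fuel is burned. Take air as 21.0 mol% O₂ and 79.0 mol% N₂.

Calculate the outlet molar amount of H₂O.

448 kmol/h

Stoichiometric O₂ = 1.5 × 261 = 391.5 kmol/h; O₂ fed = 391.5 × 1.610 = 630.3 kmol/h.
N₂ fed = 630.3 × 79/21 = 2371 kmol/h.
Fuel reacted = 0.858 × 261 → ξ = 223.9 kmol/h.
Outlet (n = n₀ + ν ξ):
  CH₃OH: 261 − 1(223.9) = 37.06
  O₂: 630.3 − 1.5(223.9) = 294.4
  N₂: 2371 (inert)
  CO₂: 0 + 1(223.9) = 223.9
  H₂O: 0 + 2(223.9) = 447.9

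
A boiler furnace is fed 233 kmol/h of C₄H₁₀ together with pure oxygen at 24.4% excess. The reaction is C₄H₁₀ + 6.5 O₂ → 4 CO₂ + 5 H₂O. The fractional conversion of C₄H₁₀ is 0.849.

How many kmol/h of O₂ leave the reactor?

598 kmol/h

Stoichiometric O₂ = 6.5 × 233 = 1514 kmol/h; O₂ fed = 1514 × 1.244 = 1884 kmol/h.
Fuel reacted = 0.849 × 233 → ξ = 197.8 kmol/h.
Outlet (n = n₀ + ν ξ):
  C₄H₁₀: 233 − 1(197.8) = 35.18
  O₂: 1884 − 6.5(197.8) = 598.2
  CO₂: 0 + 4(197.8) = 791.3
  H₂O: 0 + 5(197.8) = 989.1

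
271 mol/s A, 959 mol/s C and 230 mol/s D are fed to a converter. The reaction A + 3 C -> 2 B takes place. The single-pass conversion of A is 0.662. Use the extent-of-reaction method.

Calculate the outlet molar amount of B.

359 mol/s

A reacted = 0.662 × 271 = 179.4 mol/s; ν_A = −1, so ξ = 179.4/1 = 179.4 mol/s.
Outlet amounts (n = n₀ + ν ξ):
  A: 271 − 1(179.4) = 91.6
  C: 959 − 3(179.4) = 420.8
  B: 0 + 2(179.4) = 358.8
  D: 230 (inert)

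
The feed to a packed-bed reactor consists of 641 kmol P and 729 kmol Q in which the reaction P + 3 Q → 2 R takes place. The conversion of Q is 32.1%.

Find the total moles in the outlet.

Q reacted = 0.321 × 729 = 234 kmol; ν_Q = −3, so ξ = 234/3 = 78 kmol.
Outlet amounts (n = n₀ + ν ξ):
  P: 641 − 1(78) = 563
  Q: 729 − 3(78) = 495
  R: 0 + 2(78) = 156
Total out = 563 + 495 + 156 = 1214 kmol.

1210 kmol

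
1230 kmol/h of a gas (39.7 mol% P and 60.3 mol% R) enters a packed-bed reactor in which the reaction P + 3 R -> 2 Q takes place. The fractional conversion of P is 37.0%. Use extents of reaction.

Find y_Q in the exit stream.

0.416

P reacted = 0.37 × 488.3 = 180.7 kmol/h; ν_P = −1, so ξ = 180.7/1 = 180.7 kmol/h.
Outlet amounts (n = n₀ + ν ξ):
  P: 488.3 − 1(180.7) = 307.6
  R: 741.7 − 3(180.7) = 199.7
  Q: 0 + 2(180.7) = 361.3
Total out = 868.7 kmol/h; y_Q = 361.3 / 868.7 = 0.416.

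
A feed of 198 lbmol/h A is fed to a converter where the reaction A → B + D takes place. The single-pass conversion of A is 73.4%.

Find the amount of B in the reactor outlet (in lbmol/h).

A reacted = 0.734 × 198 = 145.3 lbmol/h; ν_A = −1, so ξ = 145.3/1 = 145.3 lbmol/h.
Outlet amounts (n = n₀ + ν ξ):
  A: 198 − 1(145.3) = 52.67
  B: 0 + 1(145.3) = 145.3
  D: 0 + 1(145.3) = 145.3

145 lbmol/h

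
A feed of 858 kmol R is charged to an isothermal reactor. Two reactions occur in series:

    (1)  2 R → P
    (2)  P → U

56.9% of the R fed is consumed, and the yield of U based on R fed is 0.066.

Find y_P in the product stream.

0.305

Conversion of R: R consumed = 2ξ₁ = 0.569 × 858 → ξ₁ = 244.1 kmol.
Yield of U: 1ξ₂ / 858 = 0.066 → ξ₂ = 56.63 kmol.
Outlet amounts (n = n₀ + Σ ν·ξ):
  R: 858 − 2(244.1) = 369.8
  P: 0 + 1(244.1) − 1(56.63) = 187.5
  U: 0 + 1(56.63) = 56.63
Total out = 613.9 kmol; y_P = 187.5 / 613.9 = 0.3054.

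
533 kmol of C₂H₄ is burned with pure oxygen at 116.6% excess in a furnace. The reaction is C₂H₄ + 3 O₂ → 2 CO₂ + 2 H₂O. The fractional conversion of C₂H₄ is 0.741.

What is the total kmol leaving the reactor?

Stoichiometric O₂ = 3 × 533 = 1599 kmol; O₂ fed = 1599 × 2.166 = 3463 kmol.
Fuel reacted = 0.741 × 533 → ξ = 395 kmol.
Outlet (n = n₀ + ν ξ):
  C₂H₄: 533 − 1(395) = 138
  O₂: 3463 − 3(395) = 2279
  CO₂: 0 + 2(395) = 789.9
  H₂O: 0 + 2(395) = 789.9
Total out = 138 + 2279 + 789.9 + 789.9 = 3996 kmol.

4000 kmol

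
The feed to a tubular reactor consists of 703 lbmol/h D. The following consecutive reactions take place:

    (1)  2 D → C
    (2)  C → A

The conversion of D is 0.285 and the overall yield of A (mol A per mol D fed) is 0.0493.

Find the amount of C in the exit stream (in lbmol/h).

65.5 lbmol/h

Conversion of D: D consumed = 2ξ₁ = 0.285 × 703 → ξ₁ = 100.2 lbmol/h.
Yield of A: 1ξ₂ / 703 = 0.0493 → ξ₂ = 34.66 lbmol/h.
Outlet amounts (n = n₀ + Σ ν·ξ):
  D: 703 − 2(100.2) = 502.6
  C: 0 + 1(100.2) − 1(34.66) = 65.52
  A: 0 + 1(34.66) = 34.66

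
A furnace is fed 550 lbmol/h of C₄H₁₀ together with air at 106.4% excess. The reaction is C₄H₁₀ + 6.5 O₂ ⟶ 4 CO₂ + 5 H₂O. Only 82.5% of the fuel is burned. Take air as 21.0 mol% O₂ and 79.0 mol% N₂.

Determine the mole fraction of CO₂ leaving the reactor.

Stoichiometric O₂ = 6.5 × 550 = 3575 lbmol/h; O₂ fed = 3575 × 2.064 = 7379 lbmol/h.
N₂ fed = 7379 × 79/21 = 27760 lbmol/h.
Fuel reacted = 0.825 × 550 → ξ = 453.8 lbmol/h.
Outlet (n = n₀ + ν ξ):
  C₄H₁₀: 550 − 1(453.8) = 96.25
  O₂: 7379 − 6.5(453.8) = 4429
  N₂: 27760 (inert)
  CO₂: 0 + 4(453.8) = 1815
  H₂O: 0 + 5(453.8) = 2269
Total out = 36370 lbmol/h; y_CO₂ = 1815 / 36370 = 0.04991.

0.0499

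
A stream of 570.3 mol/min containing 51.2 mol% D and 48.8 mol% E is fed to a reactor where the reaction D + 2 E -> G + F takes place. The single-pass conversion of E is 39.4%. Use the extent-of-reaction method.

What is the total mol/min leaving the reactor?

E reacted = 0.394 × 278.3 = 109.7 mol/min; ν_E = −2, so ξ = 109.7/2 = 54.83 mol/min.
Outlet amounts (n = n₀ + ν ξ):
  D: 292 − 1(54.83) = 237.2
  E: 278.3 − 2(54.83) = 168.7
  G: 0 + 1(54.83) = 54.83
  F: 0 + 1(54.83) = 54.83
Total out = 237.2 + 168.7 + 54.83 + 54.83 = 515.5 mol/min.

515 mol/min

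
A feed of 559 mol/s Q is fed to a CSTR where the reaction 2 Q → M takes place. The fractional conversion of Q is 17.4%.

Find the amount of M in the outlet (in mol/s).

Q reacted = 0.174 × 559 = 97.27 mol/s; ν_Q = −2, so ξ = 97.27/2 = 48.63 mol/s.
Outlet amounts (n = n₀ + ν ξ):
  Q: 559 − 2(48.63) = 461.7
  M: 0 + 1(48.63) = 48.63

48.6 mol/s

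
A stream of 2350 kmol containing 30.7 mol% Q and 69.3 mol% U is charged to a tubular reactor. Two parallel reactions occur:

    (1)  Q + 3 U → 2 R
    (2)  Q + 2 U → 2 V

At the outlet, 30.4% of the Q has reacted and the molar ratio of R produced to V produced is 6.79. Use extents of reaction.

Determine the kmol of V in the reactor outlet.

Conversion of Q: Q consumed = 0.304 × 721.5 = 219.3 kmol = 1ξ₁ + 1ξ₂.
Selectivity: 2ξ₁ / (2ξ₂) = 6.79 → ξ₁ = 6.79 ξ₂.
Substitute: (1·6.79 + 1) ξ₂ = 219.3 → ξ₂ = 28.15 kmol, ξ₁ = 191.2 kmol.
Outlet amounts (n = n₀ + Σ ν·ξ):
  Q: 721.5 − 1(191.2) − 1(28.15) = 502.1
  U: 1629 − 3(191.2) − 2(28.15) = 998.7
  R: 0 + 2(191.2) = 382.3
  V: 0 + 2(28.15) = 56.31

56.3 kmol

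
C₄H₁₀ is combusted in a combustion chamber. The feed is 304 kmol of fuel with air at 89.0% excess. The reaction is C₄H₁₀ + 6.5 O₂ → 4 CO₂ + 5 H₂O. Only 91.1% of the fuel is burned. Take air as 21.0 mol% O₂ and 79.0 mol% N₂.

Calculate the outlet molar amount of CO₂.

Stoichiometric O₂ = 6.5 × 304 = 1976 kmol; O₂ fed = 1976 × 1.890 = 3735 kmol.
N₂ fed = 3735 × 79/21 = 14050 kmol.
Fuel reacted = 0.911 × 304 → ξ = 276.9 kmol.
Outlet (n = n₀ + ν ξ):
  C₄H₁₀: 304 − 1(276.9) = 27.06
  O₂: 3735 − 6.5(276.9) = 1935
  N₂: 14050 (inert)
  CO₂: 0 + 4(276.9) = 1108
  H₂O: 0 + 5(276.9) = 1385

1110 kmol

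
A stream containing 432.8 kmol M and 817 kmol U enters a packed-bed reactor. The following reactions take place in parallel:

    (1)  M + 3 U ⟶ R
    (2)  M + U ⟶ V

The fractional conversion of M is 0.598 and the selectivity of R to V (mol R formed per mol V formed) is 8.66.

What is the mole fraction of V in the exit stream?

Conversion of M: M consumed = 0.598 × 432.8 = 258.8 kmol = 1ξ₁ + 1ξ₂.
Selectivity: 1ξ₁ / (1ξ₂) = 8.66 → ξ₁ = 8.66 ξ₂.
Substitute: (1·8.66 + 1) ξ₂ = 258.8 → ξ₂ = 26.79 kmol, ξ₁ = 232 kmol.
Outlet amounts (n = n₀ + Σ ν·ξ):
  M: 432.8 − 1(232) − 1(26.79) = 174
  U: 817 − 3(232) − 1(26.79) = 94.14
  R: 0 + 1(232) = 232
  V: 0 + 1(26.79) = 26.79
Total out = 526.9 kmol; y_V = 26.79 / 526.9 = 0.05085.

0.0508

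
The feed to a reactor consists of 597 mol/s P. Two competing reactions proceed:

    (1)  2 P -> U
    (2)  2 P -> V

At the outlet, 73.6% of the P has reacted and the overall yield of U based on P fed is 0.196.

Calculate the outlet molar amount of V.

Yield of U: 1ξ₁ / 597 = 0.196 → ξ₁ = 117 mol/s.
Conversion of P: 2ξ₁ + 2ξ₂ = 0.736 × 597 = 439.4 → ξ₂ = 102.7 mol/s.
Outlet amounts (n = n₀ + Σ ν·ξ):
  P: 597 − 2(117) − 2(102.7) = 157.6
  U: 0 + 1(117) = 117
  V: 0 + 1(102.7) = 102.7

103 mol/s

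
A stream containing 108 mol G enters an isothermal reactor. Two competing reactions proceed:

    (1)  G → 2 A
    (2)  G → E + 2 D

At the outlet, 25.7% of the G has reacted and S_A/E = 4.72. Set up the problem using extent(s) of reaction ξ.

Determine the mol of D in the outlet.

16.5 mol

Conversion of G: G consumed = 0.257 × 108 = 27.76 mol = 1ξ₁ + 1ξ₂.
Selectivity: 2ξ₁ / (1ξ₂) = 4.72 → ξ₁ = 2.36 ξ₂.
Substitute: (1·2.36 + 1) ξ₂ = 27.76 → ξ₂ = 8.261 mol, ξ₁ = 19.5 mol.
Outlet amounts (n = n₀ + Σ ν·ξ):
  G: 108 − 1(19.5) − 1(8.261) = 80.24
  A: 0 + 2(19.5) = 38.99
  E: 0 + 1(8.261) = 8.261
  D: 0 + 2(8.261) = 16.52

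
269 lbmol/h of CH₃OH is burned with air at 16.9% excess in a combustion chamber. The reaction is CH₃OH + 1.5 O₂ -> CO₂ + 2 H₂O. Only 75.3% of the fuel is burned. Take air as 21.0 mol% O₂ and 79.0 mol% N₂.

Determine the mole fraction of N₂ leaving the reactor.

0.678

Stoichiometric O₂ = 1.5 × 269 = 403.5 lbmol/h; O₂ fed = 403.5 × 1.169 = 471.7 lbmol/h.
N₂ fed = 471.7 × 79/21 = 1774 lbmol/h.
Fuel reacted = 0.753 × 269 → ξ = 202.6 lbmol/h.
Outlet (n = n₀ + ν ξ):
  CH₃OH: 269 − 1(202.6) = 66.44
  O₂: 471.7 − 1.5(202.6) = 167.9
  N₂: 1774 (inert)
  CO₂: 0 + 1(202.6) = 202.6
  H₂O: 0 + 2(202.6) = 405.1
Total out = 2616 lbmol/h; y_N₂ = 1774 / 2616 = 0.6782.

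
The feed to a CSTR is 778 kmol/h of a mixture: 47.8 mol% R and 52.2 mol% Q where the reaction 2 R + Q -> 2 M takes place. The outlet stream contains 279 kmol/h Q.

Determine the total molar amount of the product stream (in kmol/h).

For Q: n = n₀ − 1ξ → 279 = 406.1 − 1ξ, giving ξ = 127.1 kmol/h.
Outlet amounts (n = n₀ + ν ξ):
  R: 371.9 − 2(127.1) = 117.7
  Q: 406.1 − 1(127.1) = 279
  M: 0 + 2(127.1) = 254.2
Total out = 117.7 + 279 + 254.2 = 650.9 kmol/h.

651 kmol/h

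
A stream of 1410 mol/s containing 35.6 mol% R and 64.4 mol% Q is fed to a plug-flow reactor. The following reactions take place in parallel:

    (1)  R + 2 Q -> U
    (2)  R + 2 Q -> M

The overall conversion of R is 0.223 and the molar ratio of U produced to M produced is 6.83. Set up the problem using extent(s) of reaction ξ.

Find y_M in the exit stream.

0.0121

Conversion of R: R consumed = 0.223 × 502 = 111.9 mol/s = 1ξ₁ + 1ξ₂.
Selectivity: 1ξ₁ / (1ξ₂) = 6.83 → ξ₁ = 6.83 ξ₂.
Substitute: (1·6.83 + 1) ξ₂ = 111.9 → ξ₂ = 14.3 mol/s, ξ₁ = 97.64 mol/s.
Outlet amounts (n = n₀ + Σ ν·ξ):
  R: 502 − 1(97.64) − 1(14.3) = 390
  Q: 908 − 2(97.64) − 2(14.3) = 684.2
  U: 0 + 1(97.64) = 97.64
  M: 0 + 1(14.3) = 14.3
Total out = 1186 mol/s; y_M = 14.3 / 1186 = 0.01205.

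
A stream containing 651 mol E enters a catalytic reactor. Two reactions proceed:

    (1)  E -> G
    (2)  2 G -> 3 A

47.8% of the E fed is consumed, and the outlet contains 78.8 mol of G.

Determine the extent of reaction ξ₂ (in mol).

ξ₂ = 116 mol

Conversion of E: E consumed = 1ξ₁ = 0.478 × 651 → ξ₁ = 311.2 mol.
G balance: n_G = 0 + 1ξ₁ − 2ξ₂ = 78.8 → ξ₂ = (1·311.2 − 78.8)/2 = 116.2 mol.
Outlet amounts (n = n₀ + Σ ν·ξ):
  E: 651 − 1(311.2) = 339.8
  G: 0 + 1(311.2) − 2(116.2) = 78.8
  A: 0 + 3(116.2) = 348.6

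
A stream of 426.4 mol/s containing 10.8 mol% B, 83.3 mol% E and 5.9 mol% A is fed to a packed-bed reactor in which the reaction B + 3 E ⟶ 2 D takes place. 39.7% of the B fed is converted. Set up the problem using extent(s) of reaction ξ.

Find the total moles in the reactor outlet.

390 mol/s

B reacted = 0.397 × 46.05 = 18.28 mol/s; ν_B = −1, so ξ = 18.28/1 = 18.28 mol/s.
Outlet amounts (n = n₀ + ν ξ):
  B: 46.05 − 1(18.28) = 27.77
  E: 355.2 − 3(18.28) = 300.3
  D: 0 + 2(18.28) = 36.56
  A: 25.16 (inert)
Total out = 27.77 + 300.3 + 36.56 + 25.16 = 389.8 mol/s.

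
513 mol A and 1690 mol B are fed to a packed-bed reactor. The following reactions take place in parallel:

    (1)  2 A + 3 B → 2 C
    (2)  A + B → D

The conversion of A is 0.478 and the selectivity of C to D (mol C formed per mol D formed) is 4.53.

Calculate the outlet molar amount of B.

Conversion of A: A consumed = 0.478 × 513 = 245.2 mol = 2ξ₁ + 1ξ₂.
Selectivity: 2ξ₁ / (1ξ₂) = 4.53 → ξ₁ = 2.265 ξ₂.
Substitute: (2·2.265 + 1) ξ₂ = 245.2 → ξ₂ = 44.34 mol, ξ₁ = 100.4 mol.
Outlet amounts (n = n₀ + Σ ν·ξ):
  A: 513 − 2(100.4) − 1(44.34) = 267.8
  B: 1690 − 3(100.4) − 1(44.34) = 1344
  C: 0 + 2(100.4) = 200.9
  D: 0 + 1(44.34) = 44.34

1340 mol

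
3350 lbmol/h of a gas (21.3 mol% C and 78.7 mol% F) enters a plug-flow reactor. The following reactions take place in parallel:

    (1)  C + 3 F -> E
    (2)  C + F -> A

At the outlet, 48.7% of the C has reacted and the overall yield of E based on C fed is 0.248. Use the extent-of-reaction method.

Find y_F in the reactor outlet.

0.731

Yield of E: 1ξ₁ / 713.5 = 0.248 → ξ₁ = 177 lbmol/h.
Conversion of C: 1ξ₁ + 1ξ₂ = 0.487 × 713.5 = 347.5 → ξ₂ = 170.5 lbmol/h.
Outlet amounts (n = n₀ + Σ ν·ξ):
  C: 713.5 − 1(177) − 1(170.5) = 366.1
  F: 2636 − 3(177) − 1(170.5) = 1935
  E: 0 + 1(177) = 177
  A: 0 + 1(170.5) = 170.5
Total out = 2649 lbmol/h; y_F = 1935 / 2649 = 0.7306.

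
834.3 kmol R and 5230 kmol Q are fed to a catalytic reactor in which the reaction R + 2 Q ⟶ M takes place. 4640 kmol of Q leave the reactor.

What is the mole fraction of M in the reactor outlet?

For Q: n = n₀ − 2ξ → 4640 = 5230 − 2ξ, giving ξ = 295 kmol.
Outlet amounts (n = n₀ + ν ξ):
  R: 834.3 − 1(295) = 539.3
  Q: 5230 − 2(295) = 4640
  M: 0 + 1(295) = 295
Total out = 5474 kmol; y_M = 295 / 5474 = 0.05389.

0.0539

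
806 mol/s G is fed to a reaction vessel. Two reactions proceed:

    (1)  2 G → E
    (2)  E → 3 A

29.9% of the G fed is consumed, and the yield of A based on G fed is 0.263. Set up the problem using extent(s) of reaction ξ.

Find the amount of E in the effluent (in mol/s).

Conversion of G: G consumed = 2ξ₁ = 0.299 × 806 → ξ₁ = 120.5 mol/s.
Yield of A: 3ξ₂ / 806 = 0.263 → ξ₂ = 70.66 mol/s.
Outlet amounts (n = n₀ + Σ ν·ξ):
  G: 806 − 2(120.5) = 565
  E: 0 + 1(120.5) − 1(70.66) = 49.84
  A: 0 + 3(70.66) = 212

49.8 mol/s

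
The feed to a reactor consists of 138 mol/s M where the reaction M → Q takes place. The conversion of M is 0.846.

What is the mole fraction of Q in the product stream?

0.846

M reacted = 0.846 × 138 = 116.7 mol/s; ν_M = −1, so ξ = 116.7/1 = 116.7 mol/s.
Outlet amounts (n = n₀ + ν ξ):
  M: 138 − 1(116.7) = 21.25
  Q: 0 + 1(116.7) = 116.7
Total out = 138 mol/s; y_Q = 116.7 / 138 = 0.846.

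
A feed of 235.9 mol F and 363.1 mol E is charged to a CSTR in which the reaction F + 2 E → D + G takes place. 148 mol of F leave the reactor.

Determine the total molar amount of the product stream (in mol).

511 mol

For F: n = n₀ − 1ξ → 148 = 235.9 − 1ξ, giving ξ = 87.9 mol.
Outlet amounts (n = n₀ + ν ξ):
  F: 235.9 − 1(87.9) = 148
  E: 363.1 − 2(87.9) = 187.3
  D: 0 + 1(87.9) = 87.9
  G: 0 + 1(87.9) = 87.9
Total out = 148 + 187.3 + 87.9 + 87.9 = 511.1 mol.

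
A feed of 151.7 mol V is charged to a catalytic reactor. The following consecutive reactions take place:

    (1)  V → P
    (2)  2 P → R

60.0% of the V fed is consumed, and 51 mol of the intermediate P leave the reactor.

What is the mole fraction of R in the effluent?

0.152

Conversion of V: V consumed = 1ξ₁ = 0.6 × 151.7 → ξ₁ = 91.02 mol.
P balance: n_P = 0 + 1ξ₁ − 2ξ₂ = 51 → ξ₂ = (1·91.02 − 51)/2 = 20.01 mol.
Outlet amounts (n = n₀ + Σ ν·ξ):
  V: 151.7 − 1(91.02) = 60.68
  P: 0 + 1(91.02) − 2(20.01) = 51
  R: 0 + 1(20.01) = 20.01
Total out = 131.7 mol; y_R = 20.01 / 131.7 = 0.1519.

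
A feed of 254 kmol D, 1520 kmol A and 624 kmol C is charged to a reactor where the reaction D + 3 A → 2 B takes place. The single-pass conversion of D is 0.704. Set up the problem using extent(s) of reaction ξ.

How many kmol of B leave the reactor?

358 kmol

D reacted = 0.704 × 254 = 178.8 kmol; ν_D = −1, so ξ = 178.8/1 = 178.8 kmol.
Outlet amounts (n = n₀ + ν ξ):
  D: 254 − 1(178.8) = 75.18
  A: 1520 − 3(178.8) = 983.6
  B: 0 + 2(178.8) = 357.6
  C: 624 (inert)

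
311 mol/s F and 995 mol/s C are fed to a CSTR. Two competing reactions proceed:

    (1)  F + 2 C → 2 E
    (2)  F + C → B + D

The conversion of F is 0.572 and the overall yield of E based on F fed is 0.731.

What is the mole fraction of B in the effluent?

Yield of E: 2ξ₁ / 311 = 0.731 → ξ₁ = 113.7 mol/s.
Conversion of F: 1ξ₁ + 1ξ₂ = 0.572 × 311 = 177.9 → ξ₂ = 64.22 mol/s.
Outlet amounts (n = n₀ + Σ ν·ξ):
  F: 311 − 1(113.7) − 1(64.22) = 133.1
  C: 995 − 2(113.7) − 1(64.22) = 703.4
  E: 0 + 2(113.7) = 227.3
  B: 0 + 1(64.22) = 64.22
  D: 0 + 1(64.22) = 64.22
Total out = 1192 mol/s; y_B = 64.22 / 1192 = 0.05386.

0.0539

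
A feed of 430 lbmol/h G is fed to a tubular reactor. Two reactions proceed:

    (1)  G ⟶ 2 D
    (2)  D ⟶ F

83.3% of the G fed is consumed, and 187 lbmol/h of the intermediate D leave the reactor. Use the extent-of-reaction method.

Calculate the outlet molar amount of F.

529 lbmol/h

Conversion of G: G consumed = 1ξ₁ = 0.833 × 430 → ξ₁ = 358.2 lbmol/h.
D balance: n_D = 0 + 2ξ₁ − 1ξ₂ = 187 → ξ₂ = (2·358.2 − 187)/1 = 529.4 lbmol/h.
Outlet amounts (n = n₀ + Σ ν·ξ):
  G: 430 − 1(358.2) = 71.81
  D: 0 + 2(358.2) − 1(529.4) = 187
  F: 0 + 1(529.4) = 529.4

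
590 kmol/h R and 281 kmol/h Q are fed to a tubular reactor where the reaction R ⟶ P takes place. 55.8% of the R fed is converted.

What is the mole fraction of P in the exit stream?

0.378

R reacted = 0.558 × 590 = 329.2 kmol/h; ν_R = −1, so ξ = 329.2/1 = 329.2 kmol/h.
Outlet amounts (n = n₀ + ν ξ):
  R: 590 − 1(329.2) = 260.8
  P: 0 + 1(329.2) = 329.2
  Q: 281 (inert)
Total out = 871 kmol/h; y_P = 329.2 / 871 = 0.378.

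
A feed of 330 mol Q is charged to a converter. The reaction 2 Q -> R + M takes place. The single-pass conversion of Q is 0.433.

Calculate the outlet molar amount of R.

71.4 mol

Q reacted = 0.433 × 330 = 142.9 mol; ν_Q = −2, so ξ = 142.9/2 = 71.44 mol.
Outlet amounts (n = n₀ + ν ξ):
  Q: 330 − 2(71.44) = 187.1
  R: 0 + 1(71.44) = 71.44
  M: 0 + 1(71.44) = 71.44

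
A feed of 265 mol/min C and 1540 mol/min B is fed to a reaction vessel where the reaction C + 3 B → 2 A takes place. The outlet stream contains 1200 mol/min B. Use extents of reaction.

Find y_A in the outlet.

0.144

For B: n = n₀ − 3ξ → 1200 = 1540 − 3ξ, giving ξ = 113.3 mol/min.
Outlet amounts (n = n₀ + ν ξ):
  C: 265 − 1(113.3) = 151.7
  B: 1540 − 3(113.3) = 1200
  A: 0 + 2(113.3) = 226.7
Total out = 1578 mol/min; y_A = 226.7 / 1578 = 0.1436.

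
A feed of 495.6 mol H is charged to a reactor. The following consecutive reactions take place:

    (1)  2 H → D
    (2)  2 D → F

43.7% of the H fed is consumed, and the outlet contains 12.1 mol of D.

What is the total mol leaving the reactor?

Conversion of H: H consumed = 2ξ₁ = 0.437 × 495.6 → ξ₁ = 108.3 mol.
D balance: n_D = 0 + 1ξ₁ − 2ξ₂ = 12.1 → ξ₂ = (1·108.3 − 12.1)/2 = 48.09 mol.
Outlet amounts (n = n₀ + Σ ν·ξ):
  H: 495.6 − 2(108.3) = 279
  D: 0 + 1(108.3) − 2(48.09) = 12.1
  F: 0 + 1(48.09) = 48.09
Total out = 279 + 12.1 + 48.09 = 339.2 mol.

339 mol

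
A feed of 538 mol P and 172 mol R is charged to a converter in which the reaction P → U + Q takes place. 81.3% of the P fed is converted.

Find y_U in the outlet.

0.381

P reacted = 0.813 × 538 = 437.4 mol; ν_P = −1, so ξ = 437.4/1 = 437.4 mol.
Outlet amounts (n = n₀ + ν ξ):
  P: 538 − 1(437.4) = 100.6
  U: 0 + 1(437.4) = 437.4
  Q: 0 + 1(437.4) = 437.4
  R: 172 (inert)
Total out = 1147 mol; y_U = 437.4 / 1147 = 0.3812.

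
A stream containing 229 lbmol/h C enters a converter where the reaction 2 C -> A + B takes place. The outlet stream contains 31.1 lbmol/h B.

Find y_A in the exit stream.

For B: n = n₀ + 1ξ → 31.1 = 0 + 1ξ, giving ξ = 31.1 lbmol/h.
Outlet amounts (n = n₀ + ν ξ):
  C: 229 − 2(31.1) = 166.8
  A: 0 + 1(31.1) = 31.1
  B: 0 + 1(31.1) = 31.1
Total out = 229 lbmol/h; y_A = 31.1 / 229 = 0.1358.

0.136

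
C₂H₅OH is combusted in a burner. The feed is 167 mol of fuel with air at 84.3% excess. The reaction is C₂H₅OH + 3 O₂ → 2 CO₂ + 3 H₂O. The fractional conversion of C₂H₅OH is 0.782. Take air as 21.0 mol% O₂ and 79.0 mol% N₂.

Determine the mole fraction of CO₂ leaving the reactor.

0.0556

Stoichiometric O₂ = 3 × 167 = 501 mol; O₂ fed = 501 × 1.843 = 923.3 mol.
N₂ fed = 923.3 × 79/21 = 3474 mol.
Fuel reacted = 0.782 × 167 → ξ = 130.6 mol.
Outlet (n = n₀ + ν ξ):
  C₂H₅OH: 167 − 1(130.6) = 36.41
  O₂: 923.3 − 3(130.6) = 531.6
  N₂: 3474 (inert)
  CO₂: 0 + 2(130.6) = 261.2
  H₂O: 0 + 3(130.6) = 391.8
Total out = 4694 mol; y_CO₂ = 261.2 / 4694 = 0.05564.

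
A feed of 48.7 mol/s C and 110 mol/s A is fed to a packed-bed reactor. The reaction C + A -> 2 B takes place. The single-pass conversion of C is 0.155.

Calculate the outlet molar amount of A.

102 mol/s

C reacted = 0.155 × 48.7 = 7.549 mol/s; ν_C = −1, so ξ = 7.549/1 = 7.549 mol/s.
Outlet amounts (n = n₀ + ν ξ):
  C: 48.7 − 1(7.549) = 41.15
  A: 110 − 1(7.549) = 102.5
  B: 0 + 2(7.549) = 15.1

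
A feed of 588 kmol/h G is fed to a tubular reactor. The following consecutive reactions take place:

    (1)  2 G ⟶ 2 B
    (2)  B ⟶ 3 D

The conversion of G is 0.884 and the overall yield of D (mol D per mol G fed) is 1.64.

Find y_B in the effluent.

0.161

Conversion of G: G consumed = 2ξ₁ = 0.884 × 588 → ξ₁ = 259.9 kmol/h.
Yield of D: 3ξ₂ / 588 = 1.64 → ξ₂ = 321.4 kmol/h.
Outlet amounts (n = n₀ + Σ ν·ξ):
  G: 588 − 2(259.9) = 68.21
  B: 0 + 2(259.9) − 1(321.4) = 198.4
  D: 0 + 3(321.4) = 964.3
Total out = 1231 kmol/h; y_B = 198.4 / 1231 = 0.1611.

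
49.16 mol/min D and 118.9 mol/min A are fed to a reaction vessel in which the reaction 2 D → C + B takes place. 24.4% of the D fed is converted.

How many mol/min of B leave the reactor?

D reacted = 0.244 × 49.16 = 12 mol/min; ν_D = −2, so ξ = 12/2 = 5.998 mol/min.
Outlet amounts (n = n₀ + ν ξ):
  D: 49.16 − 2(5.998) = 37.16
  C: 0 + 1(5.998) = 5.998
  B: 0 + 1(5.998) = 5.998
  A: 118.9 (inert)

6 mol/min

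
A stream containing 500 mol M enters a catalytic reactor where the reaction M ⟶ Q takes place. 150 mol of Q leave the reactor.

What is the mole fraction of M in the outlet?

For Q: n = n₀ + 1ξ → 150 = 0 + 1ξ, giving ξ = 150 mol.
Outlet amounts (n = n₀ + ν ξ):
  M: 500 − 1(150) = 350
  Q: 0 + 1(150) = 150
Total out = 500 mol; y_M = 350 / 500 = 0.7.

0.7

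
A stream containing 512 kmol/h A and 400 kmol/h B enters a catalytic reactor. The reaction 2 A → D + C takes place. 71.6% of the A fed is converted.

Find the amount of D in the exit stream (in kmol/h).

183 kmol/h

A reacted = 0.716 × 512 = 366.6 kmol/h; ν_A = −2, so ξ = 366.6/2 = 183.3 kmol/h.
Outlet amounts (n = n₀ + ν ξ):
  A: 512 − 2(183.3) = 145.4
  D: 0 + 1(183.3) = 183.3
  C: 0 + 1(183.3) = 183.3
  B: 400 (inert)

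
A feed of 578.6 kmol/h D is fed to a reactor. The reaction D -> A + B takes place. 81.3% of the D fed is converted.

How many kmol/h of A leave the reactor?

470 kmol/h

D reacted = 0.813 × 578.6 = 470.4 kmol/h; ν_D = −1, so ξ = 470.4/1 = 470.4 kmol/h.
Outlet amounts (n = n₀ + ν ξ):
  D: 578.6 − 1(470.4) = 108.2
  A: 0 + 1(470.4) = 470.4
  B: 0 + 1(470.4) = 470.4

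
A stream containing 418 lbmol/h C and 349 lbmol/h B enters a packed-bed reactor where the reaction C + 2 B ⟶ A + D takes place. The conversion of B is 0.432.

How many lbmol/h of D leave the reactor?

75.4 lbmol/h

B reacted = 0.432 × 349 = 150.8 lbmol/h; ν_B = −2, so ξ = 150.8/2 = 75.38 lbmol/h.
Outlet amounts (n = n₀ + ν ξ):
  C: 418 − 1(75.38) = 342.6
  B: 349 − 2(75.38) = 198.2
  A: 0 + 1(75.38) = 75.38
  D: 0 + 1(75.38) = 75.38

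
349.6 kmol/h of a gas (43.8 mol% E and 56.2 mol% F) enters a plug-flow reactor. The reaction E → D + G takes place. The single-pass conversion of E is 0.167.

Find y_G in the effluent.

0.0682

E reacted = 0.167 × 153.1 = 25.57 kmol/h; ν_E = −1, so ξ = 25.57/1 = 25.57 kmol/h.
Outlet amounts (n = n₀ + ν ξ):
  E: 153.1 − 1(25.57) = 127.6
  D: 0 + 1(25.57) = 25.57
  G: 0 + 1(25.57) = 25.57
  F: 196.5 (inert)
Total out = 375.2 kmol/h; y_G = 25.57 / 375.2 = 0.06816.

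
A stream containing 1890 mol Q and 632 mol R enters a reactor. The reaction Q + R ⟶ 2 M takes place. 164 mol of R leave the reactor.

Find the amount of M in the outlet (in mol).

936 mol

For R: n = n₀ − 1ξ → 164 = 632 − 1ξ, giving ξ = 468 mol.
Outlet amounts (n = n₀ + ν ξ):
  Q: 1890 − 1(468) = 1422
  R: 632 − 1(468) = 164
  M: 0 + 2(468) = 936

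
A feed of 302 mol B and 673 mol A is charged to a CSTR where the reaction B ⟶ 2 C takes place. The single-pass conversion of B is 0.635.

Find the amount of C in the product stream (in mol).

384 mol

B reacted = 0.635 × 302 = 191.8 mol; ν_B = −1, so ξ = 191.8/1 = 191.8 mol.
Outlet amounts (n = n₀ + ν ξ):
  B: 302 − 1(191.8) = 110.2
  C: 0 + 2(191.8) = 383.5
  A: 673 (inert)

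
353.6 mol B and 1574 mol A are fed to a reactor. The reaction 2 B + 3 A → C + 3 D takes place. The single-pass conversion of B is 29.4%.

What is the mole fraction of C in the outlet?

B reacted = 0.294 × 353.6 = 104 mol; ν_B = −2, so ξ = 104/2 = 51.98 mol.
Outlet amounts (n = n₀ + ν ξ):
  B: 353.6 − 2(51.98) = 249.6
  A: 1574 − 3(51.98) = 1418
  C: 0 + 1(51.98) = 51.98
  D: 0 + 3(51.98) = 155.9
Total out = 1876 mol; y_C = 51.98 / 1876 = 0.02771.

0.0277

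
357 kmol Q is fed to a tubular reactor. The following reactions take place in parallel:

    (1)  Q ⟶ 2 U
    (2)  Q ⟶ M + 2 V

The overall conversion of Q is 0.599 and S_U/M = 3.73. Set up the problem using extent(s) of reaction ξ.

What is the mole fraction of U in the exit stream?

Conversion of Q: Q consumed = 0.599 × 357 = 213.8 kmol = 1ξ₁ + 1ξ₂.
Selectivity: 2ξ₁ / (1ξ₂) = 3.73 → ξ₁ = 1.865 ξ₂.
Substitute: (1·1.865 + 1) ξ₂ = 213.8 → ξ₂ = 74.64 kmol, ξ₁ = 139.2 kmol.
Outlet amounts (n = n₀ + Σ ν·ξ):
  Q: 357 − 1(139.2) − 1(74.64) = 143.2
  U: 0 + 2(139.2) = 278.4
  M: 0 + 1(74.64) = 74.64
  V: 0 + 2(74.64) = 149.3
Total out = 645.5 kmol; y_U = 278.4 / 645.5 = 0.4313.

0.431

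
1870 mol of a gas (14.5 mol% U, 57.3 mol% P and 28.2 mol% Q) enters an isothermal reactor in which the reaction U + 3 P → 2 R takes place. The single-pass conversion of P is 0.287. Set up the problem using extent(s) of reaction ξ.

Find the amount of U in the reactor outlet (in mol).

P reacted = 0.287 × 1072 = 307.5 mol; ν_P = −3, so ξ = 307.5/3 = 102.5 mol.
Outlet amounts (n = n₀ + ν ξ):
  U: 271.1 − 1(102.5) = 168.6
  P: 1072 − 3(102.5) = 764
  R: 0 + 2(102.5) = 205
  Q: 527.3 (inert)

169 mol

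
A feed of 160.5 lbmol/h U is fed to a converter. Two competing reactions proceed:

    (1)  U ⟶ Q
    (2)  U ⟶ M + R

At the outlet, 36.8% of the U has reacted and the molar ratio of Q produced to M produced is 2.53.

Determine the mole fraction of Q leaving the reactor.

Conversion of U: U consumed = 0.368 × 160.5 = 59.06 lbmol/h = 1ξ₁ + 1ξ₂.
Selectivity: 1ξ₁ / (1ξ₂) = 2.53 → ξ₁ = 2.53 ξ₂.
Substitute: (1·2.53 + 1) ξ₂ = 59.06 → ξ₂ = 16.73 lbmol/h, ξ₁ = 42.33 lbmol/h.
Outlet amounts (n = n₀ + Σ ν·ξ):
  U: 160.5 − 1(42.33) − 1(16.73) = 101.4
  Q: 0 + 1(42.33) = 42.33
  M: 0 + 1(16.73) = 16.73
  R: 0 + 1(16.73) = 16.73
Total out = 177.2 lbmol/h; y_Q = 42.33 / 177.2 = 0.2389.

0.239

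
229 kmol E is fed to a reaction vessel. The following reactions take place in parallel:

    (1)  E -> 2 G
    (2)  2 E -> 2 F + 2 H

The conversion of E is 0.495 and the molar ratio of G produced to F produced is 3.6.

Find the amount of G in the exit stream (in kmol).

Conversion of E: E consumed = 0.495 × 229 = 113.4 kmol = 1ξ₁ + 2ξ₂.
Selectivity: 2ξ₁ / (2ξ₂) = 3.6 → ξ₁ = 3.6 ξ₂.
Substitute: (1·3.6 + 2) ξ₂ = 113.4 → ξ₂ = 20.24 kmol, ξ₁ = 72.87 kmol.
Outlet amounts (n = n₀ + Σ ν·ξ):
  E: 229 − 1(72.87) − 2(20.24) = 115.6
  G: 0 + 2(72.87) = 145.7
  F: 0 + 2(20.24) = 40.48
  H: 0 + 2(20.24) = 40.48

146 kmol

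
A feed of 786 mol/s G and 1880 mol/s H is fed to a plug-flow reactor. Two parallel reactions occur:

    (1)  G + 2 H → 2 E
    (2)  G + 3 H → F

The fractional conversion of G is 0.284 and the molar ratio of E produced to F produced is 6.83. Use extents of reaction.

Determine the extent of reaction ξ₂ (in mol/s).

Conversion of G: G consumed = 0.284 × 786 = 223.2 mol/s = 1ξ₁ + 1ξ₂.
Selectivity: 2ξ₁ / (1ξ₂) = 6.83 → ξ₁ = 3.415 ξ₂.
Substitute: (1·3.415 + 1) ξ₂ = 223.2 → ξ₂ = 50.56 mol/s, ξ₁ = 172.7 mol/s.
Outlet amounts (n = n₀ + Σ ν·ξ):
  G: 786 − 1(172.7) − 1(50.56) = 562.8
  H: 1880 − 2(172.7) − 3(50.56) = 1383
  E: 0 + 2(172.7) = 345.3
  F: 0 + 1(50.56) = 50.56

ξ₂ = 50.6 mol/s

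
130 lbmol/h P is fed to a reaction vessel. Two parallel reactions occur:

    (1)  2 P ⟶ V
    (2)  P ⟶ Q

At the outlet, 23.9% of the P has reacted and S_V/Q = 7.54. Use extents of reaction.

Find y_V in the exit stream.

Conversion of P: P consumed = 0.239 × 130 = 31.07 lbmol/h = 2ξ₁ + 1ξ₂.
Selectivity: 1ξ₁ / (1ξ₂) = 7.54 → ξ₁ = 7.54 ξ₂.
Substitute: (2·7.54 + 1) ξ₂ = 31.07 → ξ₂ = 1.932 lbmol/h, ξ₁ = 14.57 lbmol/h.
Outlet amounts (n = n₀ + Σ ν·ξ):
  P: 130 − 2(14.57) − 1(1.932) = 98.93
  V: 0 + 1(14.57) = 14.57
  Q: 0 + 1(1.932) = 1.932
Total out = 115.4 lbmol/h; y_V = 14.57 / 115.4 = 0.1262.

0.126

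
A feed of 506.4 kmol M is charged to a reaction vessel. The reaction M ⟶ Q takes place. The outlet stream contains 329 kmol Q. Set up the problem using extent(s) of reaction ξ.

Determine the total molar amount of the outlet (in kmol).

506 kmol

For Q: n = n₀ + 1ξ → 329 = 0 + 1ξ, giving ξ = 329 kmol.
Outlet amounts (n = n₀ + ν ξ):
  M: 506.4 − 1(329) = 177.4
  Q: 0 + 1(329) = 329
Total out = 177.4 + 329 = 506.4 kmol.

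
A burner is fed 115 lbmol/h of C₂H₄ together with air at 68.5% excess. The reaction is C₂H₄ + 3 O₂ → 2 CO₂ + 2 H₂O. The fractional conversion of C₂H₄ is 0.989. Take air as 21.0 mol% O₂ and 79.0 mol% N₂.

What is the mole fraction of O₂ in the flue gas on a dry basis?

0.0904

Stoichiometric O₂ = 3 × 115 = 345 lbmol/h; O₂ fed = 345 × 1.685 = 581.3 lbmol/h.
N₂ fed = 581.3 × 79/21 = 2187 lbmol/h.
Fuel reacted = 0.989 × 115 → ξ = 113.7 lbmol/h.
Outlet (n = n₀ + ν ξ):
  C₂H₄: 115 − 1(113.7) = 1.265
  O₂: 581.3 − 3(113.7) = 240.1
  N₂: 2187 (inert)
  CO₂: 0 + 2(113.7) = 227.5
  H₂O: 0 + 2(113.7) = 227.5
Dry total = 2656 lbmol/h; y_O₂ (dry) = 240.1 / 2656 = 0.09042.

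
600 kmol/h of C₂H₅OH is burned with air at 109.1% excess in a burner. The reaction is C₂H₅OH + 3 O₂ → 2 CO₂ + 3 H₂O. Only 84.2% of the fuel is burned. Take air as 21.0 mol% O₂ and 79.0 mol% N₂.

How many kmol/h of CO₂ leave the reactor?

Stoichiometric O₂ = 3 × 600 = 1800 kmol/h; O₂ fed = 1800 × 2.091 = 3764 kmol/h.
N₂ fed = 3764 × 79/21 = 14160 kmol/h.
Fuel reacted = 0.842 × 600 → ξ = 505.2 kmol/h.
Outlet (n = n₀ + ν ξ):
  C₂H₅OH: 600 − 1(505.2) = 94.8
  O₂: 3764 − 3(505.2) = 2248
  N₂: 14160 (inert)
  CO₂: 0 + 2(505.2) = 1010
  H₂O: 0 + 3(505.2) = 1516

1010 kmol/h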